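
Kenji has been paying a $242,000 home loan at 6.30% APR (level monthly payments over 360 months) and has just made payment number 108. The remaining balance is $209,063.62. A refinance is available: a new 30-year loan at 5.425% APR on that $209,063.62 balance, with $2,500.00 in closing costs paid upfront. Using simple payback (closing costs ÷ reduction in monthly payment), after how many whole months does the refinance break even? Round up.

Current payment = 242,000 × 6.3%/12 / (1 − (1+0.0052500)^−360) = $1,497.91.
Refinanced payment = 209,063.62 × 0.0045208 / (1 − (1+0.0045208)^−360) = $1,177.22.
Monthly savings = $1,497.91 − $1,177.22 = $320.69.
Break-even = $2,500.00 / $320.69 = 7.80 → 8 months.

8 months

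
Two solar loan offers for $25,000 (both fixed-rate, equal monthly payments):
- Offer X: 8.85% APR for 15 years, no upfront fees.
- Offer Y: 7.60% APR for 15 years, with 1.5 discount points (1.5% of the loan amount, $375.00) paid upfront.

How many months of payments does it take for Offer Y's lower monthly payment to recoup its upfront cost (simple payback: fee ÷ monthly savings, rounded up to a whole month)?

Offer X: at 8.85% the monthly rate is 0.0073750, so the payment is 25,000 × 0.0073750 / (1 − 1.0073750^−180) = $251.34.
Offer Y: at 7.60% the monthly rate is 0.0063333, so the payment is 25,000 × 0.0063333 / (1 − 1.0063333^−180) = $233.18.
Monthly savings = $251.34 − $233.18 = $18.16.
Break-even = $375.00 / $18.16 = 20.65 → 21 months.

21 months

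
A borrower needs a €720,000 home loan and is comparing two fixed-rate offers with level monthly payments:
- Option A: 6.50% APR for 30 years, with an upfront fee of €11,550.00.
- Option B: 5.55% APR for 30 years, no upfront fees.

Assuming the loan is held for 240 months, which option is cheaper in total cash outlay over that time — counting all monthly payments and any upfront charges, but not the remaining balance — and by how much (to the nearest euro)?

Option A: monthly rate = 6.5%/12 = 0.0054167; payment = 720,000 × 0.0054167 / (1 − (1+0.0054167)^−360) = €4,550.89.
Option B: at 5.55% the monthly rate is 0.0046250, so the payment is 720,000 × 0.0046250 / (1 − 1.0046250^−360) = €4,110.70.
Over 240 months: Option A costs 240 × €4,550.89 + €11,550.00 = €1,103,763.60; Option B costs 240 × €4,110.70 = €986,568.00.
Option B is cheaper by €1,103,763.60 − €986,568.00 = €117,195.60.

Option B by €117,196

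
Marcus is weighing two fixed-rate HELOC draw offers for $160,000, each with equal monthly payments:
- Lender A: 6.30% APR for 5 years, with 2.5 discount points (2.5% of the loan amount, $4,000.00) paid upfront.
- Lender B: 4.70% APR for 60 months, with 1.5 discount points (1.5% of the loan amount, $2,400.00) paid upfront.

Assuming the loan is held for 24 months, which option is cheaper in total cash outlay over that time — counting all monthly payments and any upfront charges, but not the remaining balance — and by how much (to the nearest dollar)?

Lender B by $4,436

Lender A: at 6.30% the monthly rate is 0.0052500, so the payment is 160,000 × 0.0052500 / (1 − 1.0052500^−60) = $3,115.62.
Lender B: at 4.70% the monthly rate is 0.0039167, so the payment is 160,000 × 0.0039167 / (1 − 1.0039167^−60) = $2,997.46.
Over 24 months: Lender A costs 24 × $3,115.62 + $4,000.00 = $78,774.88; Lender B costs 24 × $2,997.46 + $2,400.00 = $74,339.04.
Lender B is cheaper by $78,774.88 − $74,339.04 = $4,435.84.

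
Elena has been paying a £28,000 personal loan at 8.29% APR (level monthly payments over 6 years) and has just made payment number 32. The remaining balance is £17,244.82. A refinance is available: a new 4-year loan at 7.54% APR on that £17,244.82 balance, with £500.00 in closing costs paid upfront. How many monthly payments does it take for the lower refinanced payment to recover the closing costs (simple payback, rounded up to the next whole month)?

7 months

Current payment = 28,000 × 8.29%/12 / (1 − (1+0.0069083)^−72) = £494.91.
Refinanced payment = 17,244.82 × 0.0062833 / (1 − (1+0.0062833)^−48) = £417.28.
Monthly savings = £494.91 − £417.28 = £77.63.
Break-even = £500.00 / £77.63 = 6.44 → 7 months.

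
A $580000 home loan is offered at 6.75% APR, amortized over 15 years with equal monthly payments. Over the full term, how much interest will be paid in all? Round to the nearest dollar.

$343,845

Monthly rate = 6.75%/12 = 0.0056250; payment = 580,000 × 0.0056250 / (1 − (1+0.0056250)^−180) = $5,132.47.
Total paid = 180 × $5,132.47 = $923,844.60; interest = $923,844.60 − $580,000 = $343,844.60.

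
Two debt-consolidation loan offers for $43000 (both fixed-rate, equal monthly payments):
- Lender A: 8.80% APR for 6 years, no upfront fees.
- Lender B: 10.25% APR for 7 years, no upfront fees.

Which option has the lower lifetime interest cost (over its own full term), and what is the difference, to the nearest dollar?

Lender A by $4,931

Lender A: at 8.80% the monthly rate is 0.0073333, so the payment is 43,000 × 0.0073333 / (1 − 1.0073333^−72) = $770.84.
Total interest on Lender A = 72 × $770.84 − $43,000 = $12,500.48.
Lender B: monthly rate = 10.25%/12 = 0.0085417; payment = 43,000 × 0.0085417 / (1 − (1+0.0085417)^−84) = $719.42.
Total interest on Lender B = 84 × $719.42 − $43,000 = $17,431.28.
Lender A is lower by $4,930.80.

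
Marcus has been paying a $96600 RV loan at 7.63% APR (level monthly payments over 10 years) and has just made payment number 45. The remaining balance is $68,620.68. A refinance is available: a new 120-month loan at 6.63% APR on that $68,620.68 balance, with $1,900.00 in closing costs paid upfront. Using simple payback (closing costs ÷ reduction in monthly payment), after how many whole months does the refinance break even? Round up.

6 months

Current payment = 96,600 × 7.63%/12 / (1 − (1+0.0063583)^−120) = $1,153.22.
Refinanced payment = 68,620.68 × 0.0055250 / (1 − (1+0.0055250)^−120) = $783.72.
Monthly savings = $1,153.22 − $783.72 = $369.50.
Break-even = $1,900.00 / $369.50 = 5.14 → 6 months.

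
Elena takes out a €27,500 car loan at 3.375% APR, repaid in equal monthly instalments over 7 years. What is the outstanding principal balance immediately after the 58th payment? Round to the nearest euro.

€9,215

With monthly rate i = 3.375%/12 = 0.0028125, the balance after k of n payments is P · [(1+i)^n − (1+i)^k] / [(1+i)^n − 1].
(1+0.0028125)^84 = 1.26607099 and (1+0.0028125)^58 = 1.17691433, so the balance is 27,500 × (1.26607099 − 1.17691433) / (1.26607099 − 1) = €9,214.87.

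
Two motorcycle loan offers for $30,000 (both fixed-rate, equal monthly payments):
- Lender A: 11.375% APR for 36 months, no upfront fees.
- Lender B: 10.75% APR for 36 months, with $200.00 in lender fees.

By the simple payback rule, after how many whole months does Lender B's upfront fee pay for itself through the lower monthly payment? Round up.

Lender A: monthly rate = 11.375%/12 = 0.0094792; payment = 30,000 × 0.0094792 / (1 − (1+0.0094792)^−36) = $987.50.
Lender B: monthly rate = 10.75%/12 = 0.0089583; payment = 30,000 × 0.0089583 / (1 − (1+0.0089583)^−36) = $978.61.
Monthly savings = $987.50 − $978.61 = $8.89.
Break-even = $200.00 / $8.89 = 22.50 → 23 months.

23 months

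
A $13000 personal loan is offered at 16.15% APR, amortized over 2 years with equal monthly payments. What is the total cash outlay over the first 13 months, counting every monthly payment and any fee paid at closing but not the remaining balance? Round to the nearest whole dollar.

$8,287

Monthly rate = 16.15%/12 = 0.0134583; payment = 13,000 × 0.0134583 / (1 − (1+0.0134583)^−24) = $637.45.
Total outlay = 13 × $637.45 = $8,286.85.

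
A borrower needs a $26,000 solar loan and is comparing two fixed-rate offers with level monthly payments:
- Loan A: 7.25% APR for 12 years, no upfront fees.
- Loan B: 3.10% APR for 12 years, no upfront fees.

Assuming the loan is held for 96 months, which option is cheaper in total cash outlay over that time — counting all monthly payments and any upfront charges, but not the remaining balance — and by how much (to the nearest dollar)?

Loan B by $5,223

Loan A: at 7.25% the monthly rate is 0.0060417, so the payment is 26,000 × 0.0060417 / (1 − 1.0060417^−144) = $270.86.
Loan B: monthly rate = 3.1%/12 = 0.0025833; payment = 26,000 × 0.0025833 / (1 − (1+0.0025833)^−144) = $216.45.
Over 96 months: Loan A costs 96 × $270.86 = $26,002.56; Loan B costs 96 × $216.45 = $20,779.20.
Loan B is cheaper by $26,002.56 − $20,779.20 = $5,223.36.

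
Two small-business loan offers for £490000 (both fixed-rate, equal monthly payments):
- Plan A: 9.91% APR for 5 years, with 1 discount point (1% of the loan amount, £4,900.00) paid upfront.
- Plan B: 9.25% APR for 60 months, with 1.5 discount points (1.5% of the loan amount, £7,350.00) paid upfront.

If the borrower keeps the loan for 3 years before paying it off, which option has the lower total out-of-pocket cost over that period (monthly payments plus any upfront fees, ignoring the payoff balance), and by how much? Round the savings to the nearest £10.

Plan A: monthly rate = 9.91%/12 = 0.0082583; payment = 490,000 × 0.0082583 / (1 − (1+0.0082583)^−60) = £10,389.37.
Plan B: monthly rate = 9.25%/12 = 0.0077083; payment = 490,000 × 0.0077083 / (1 − (1+0.0077083)^−60) = £10,231.15.
Over 36 months: Plan A costs 36 × £10,389.37 + £4,900.00 = £378,917.32; Plan B costs 36 × £10,231.15 + £7,350.00 = £375,671.40.
Plan B is cheaper by £378,917.32 − £375,671.40 = £3,245.92.

Plan B by £3,250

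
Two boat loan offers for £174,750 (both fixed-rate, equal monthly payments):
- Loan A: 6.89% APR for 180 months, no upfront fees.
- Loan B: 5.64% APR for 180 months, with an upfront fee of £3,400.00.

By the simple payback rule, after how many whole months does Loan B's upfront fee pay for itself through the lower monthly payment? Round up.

29 months

Loan A: at 6.89% the monthly rate is 0.0057417, so the payment is 174,750 × 0.0057417 / (1 − 1.0057417^−180) = £1,559.98.
Loan B: at 5.64% the monthly rate is 0.0047000, so the payment is 174,750 × 0.0047000 / (1 − 1.0047000^−180) = £1,440.87.
Monthly savings = £1,559.98 − £1,440.87 = £119.11.
Break-even = £3,400.00 / £119.11 = 28.55 → 29 months.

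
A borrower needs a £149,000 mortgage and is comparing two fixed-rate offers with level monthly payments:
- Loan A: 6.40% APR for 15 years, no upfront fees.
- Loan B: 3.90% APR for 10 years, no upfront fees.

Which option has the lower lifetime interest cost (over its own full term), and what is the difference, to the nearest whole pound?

Loan A: monthly rate = 6.4%/12 = 0.0053333; payment = 149,000 × 0.0053333 / (1 − (1+0.0053333)^−180) = £1,289.77.
Total interest on Loan A = 180 × £1,289.77 − £149,000 = £83,158.60.
Loan B: monthly rate = 3.9%/12 = 0.0032500; payment = 149,000 × 0.0032500 / (1 − (1+0.0032500)^−120) = £1,501.48.
Total interest on Loan B = 120 × £1,501.48 − £149,000 = £31,177.60.
Loan B is lower by £51,981.00.

Loan B by £51,981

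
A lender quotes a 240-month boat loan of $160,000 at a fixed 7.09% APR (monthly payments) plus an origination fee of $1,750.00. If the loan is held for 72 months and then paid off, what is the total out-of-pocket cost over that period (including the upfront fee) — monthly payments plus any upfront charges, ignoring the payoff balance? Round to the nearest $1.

$91,688

Monthly rate = 7.09%/12 = 0.0059083; payment = 160,000 × 0.0059083 / (1 − (1+0.0059083)^−240) = $1,249.14.
Total outlay = 72 × $1,249.14 + $1,750.00 = $91,688.08.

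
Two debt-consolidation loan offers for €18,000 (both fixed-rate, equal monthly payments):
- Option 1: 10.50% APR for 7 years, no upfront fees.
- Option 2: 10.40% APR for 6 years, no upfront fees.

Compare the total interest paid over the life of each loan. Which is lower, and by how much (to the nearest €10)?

Option 2 by €1,220

Option 1: monthly rate = 10.5%/12 = 0.0087500; payment = 18,000 × 0.0087500 / (1 − (1+0.0087500)^−84) = €303.49.
Total interest on Option 1 = 84 × €303.49 − €18,000 = €7,493.16.
Option 2: at 10.40% the monthly rate is 0.0086667, so the payment is 18,000 × 0.0086667 / (1 − 1.0086667^−72) = €337.11.
Total interest on Option 2 = 72 × €337.11 − €18,000 = €6,271.92.
Option 2 is lower by €1,221.24.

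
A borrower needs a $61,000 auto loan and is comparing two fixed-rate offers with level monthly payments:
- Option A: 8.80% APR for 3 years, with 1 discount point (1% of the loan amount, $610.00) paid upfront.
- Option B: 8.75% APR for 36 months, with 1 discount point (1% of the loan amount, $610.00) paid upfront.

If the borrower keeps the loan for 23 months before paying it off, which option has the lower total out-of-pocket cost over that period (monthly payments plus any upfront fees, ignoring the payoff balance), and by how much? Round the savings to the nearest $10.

Option B by $30

Option A: monthly rate = 8.8%/12 = 0.0073333; payment = 61,000 × 0.0073333 / (1 − (1+0.0073333)^−36) = $1,934.11.
Option B: at 8.75% the monthly rate is 0.0072917, so the payment is 61,000 × 0.0072917 / (1 − 1.0072917^−36) = $1,932.69.
Over 23 months: Option A costs 23 × $1,934.11 + $610.00 = $45,094.53; Option B costs 23 × $1,932.69 + $610.00 = $45,061.87.
Option B is cheaper by $45,094.53 − $45,061.87 = $32.66.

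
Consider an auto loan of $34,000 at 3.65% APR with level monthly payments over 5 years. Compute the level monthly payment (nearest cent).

$620.81

At 3.65% the monthly rate is 0.0030417, so the payment is 34,000 × 0.0030417 / (1 − 1.0030417^−60) = $620.81.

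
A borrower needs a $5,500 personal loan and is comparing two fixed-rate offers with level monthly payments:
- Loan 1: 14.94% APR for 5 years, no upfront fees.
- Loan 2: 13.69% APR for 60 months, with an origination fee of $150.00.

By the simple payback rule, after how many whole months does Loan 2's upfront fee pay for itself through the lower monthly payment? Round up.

Loan 1: monthly rate = 14.94%/12 = 0.0124500; payment = 5,500 × 0.0124500 / (1 − (1+0.0124500)^−60) = $130.67.
Loan 2: at 13.69% the monthly rate is 0.0114083, so the payment is 5,500 × 0.0114083 / (1 − 1.0114083^−60) = $127.09.
Monthly savings = $130.67 − $127.09 = $3.58.
Break-even = $150.00 / $3.58 = 41.90 → 42 months.

42 months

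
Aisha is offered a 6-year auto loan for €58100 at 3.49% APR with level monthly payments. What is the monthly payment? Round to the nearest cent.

At 3.49% the monthly rate is 0.0029083, so the payment is 58,100 × 0.0029083 / (1 − 1.0029083^−72) = €895.55.

€895.55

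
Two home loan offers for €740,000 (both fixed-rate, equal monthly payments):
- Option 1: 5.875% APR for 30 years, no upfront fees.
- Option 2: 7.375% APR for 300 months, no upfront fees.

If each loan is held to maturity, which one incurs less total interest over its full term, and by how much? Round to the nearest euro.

Option 1 by €46,696

Option 1: monthly rate = 5.875%/12 = 0.0048958; payment = 740,000 × 0.0048958 / (1 − (1+0.0048958)^−360) = €4,377.38.
Total interest on Option 1 = 360 × €4,377.38 − €740,000 = €835,856.80.
Option 2: at 7.375% the monthly rate is 0.0061458, so the payment is 740,000 × 0.0061458 / (1 − 1.0061458^−300) = €5,408.51.
Total interest on Option 2 = 300 × €5,408.51 − €740,000 = €882,553.00.
Option 1 is lower by €46,696.20.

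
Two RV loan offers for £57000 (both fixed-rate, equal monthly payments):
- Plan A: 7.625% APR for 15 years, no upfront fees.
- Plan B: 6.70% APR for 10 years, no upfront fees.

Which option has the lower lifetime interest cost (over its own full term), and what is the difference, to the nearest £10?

Plan B by £17,480

Plan A: at 7.625% the monthly rate is 0.0063542, so the payment is 57,000 × 0.0063542 / (1 − 1.0063542^−180) = £532.45.
Total interest on Plan A = 180 × £532.45 − £57,000 = £38,841.00.
Plan B: at 6.70% the monthly rate is 0.0055833, so the payment is 57,000 × 0.0055833 / (1 − 1.0055833^−120) = £653.04.
Total interest on Plan B = 120 × £653.04 − £57,000 = £21,364.80.
Plan B is lower by £17,476.20.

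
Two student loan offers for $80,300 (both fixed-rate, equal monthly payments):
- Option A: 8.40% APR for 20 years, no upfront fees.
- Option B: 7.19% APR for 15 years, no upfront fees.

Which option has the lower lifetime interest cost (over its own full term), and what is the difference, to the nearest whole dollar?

Option B by $34,572

Option A: monthly rate = 8.4%/12 = 0.0070000; payment = 80,300 × 0.0070000 / (1 − (1+0.0070000)^−240) = $691.79.
Total interest on Option A = 240 × $691.79 − $80,300 = $85,729.60.
Option B: at 7.19% the monthly rate is 0.0059917, so the payment is 80,300 × 0.0059917 / (1 − 1.0059917^−180) = $730.32.
Total interest on Option B = 180 × $730.32 − $80,300 = $51,157.60.
Option B is lower by $34,572.00.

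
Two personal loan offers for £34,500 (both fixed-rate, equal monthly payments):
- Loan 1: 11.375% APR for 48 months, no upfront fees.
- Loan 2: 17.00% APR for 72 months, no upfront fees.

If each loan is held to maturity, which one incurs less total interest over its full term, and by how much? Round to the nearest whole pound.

Loan 1: at 11.375% the monthly rate is 0.0094792, so the payment is 34,500 × 0.0094792 / (1 − 1.0094792^−48) = £897.97.
Total interest on Loan 1 = 48 × £897.97 − £34,500 = £8,602.56.
Loan 2: monthly rate = 17%/12 = 0.0141667; payment = 34,500 × 0.0141667 / (1 − (1+0.0141667)^−72) = £767.49.
Total interest on Loan 2 = 72 × £767.49 − £34,500 = £20,759.28.
Loan 1 is lower by £12,156.72.

Loan 1 by £12,157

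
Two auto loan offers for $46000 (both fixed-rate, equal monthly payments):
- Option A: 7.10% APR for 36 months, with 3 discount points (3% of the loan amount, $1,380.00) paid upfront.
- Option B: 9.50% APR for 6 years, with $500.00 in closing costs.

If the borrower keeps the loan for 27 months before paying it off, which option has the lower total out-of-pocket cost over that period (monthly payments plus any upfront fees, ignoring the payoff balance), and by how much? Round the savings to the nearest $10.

Option A: monthly rate = 7.1%/12 = 0.0059167; payment = 46,000 × 0.0059167 / (1 − (1+0.0059167)^−36) = $1,422.45.
Option B: at 9.50% the monthly rate is 0.0079167, so the payment is 46,000 × 0.0079167 / (1 − 1.0079167^−72) = $840.64.
Over 27 months: Option A costs 27 × $1,422.45 + $1,380.00 = $39,786.15; Option B costs 27 × $840.64 + $500.00 = $23,197.28.
Option B is cheaper by $39,786.15 − $23,197.28 = $16,588.87.

Option B by $16,590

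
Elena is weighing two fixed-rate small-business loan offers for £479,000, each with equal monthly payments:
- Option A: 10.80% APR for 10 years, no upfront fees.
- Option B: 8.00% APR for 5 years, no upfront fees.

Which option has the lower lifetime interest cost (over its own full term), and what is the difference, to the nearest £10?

Option B by £202,550

Option A: at 10.80% the monthly rate is 0.0090000, so the payment is 479,000 × 0.0090000 / (1 − 1.0090000^−120) = £6,544.11.
Total interest on Option A = 120 × £6,544.11 − £479,000 = £306,293.20.
Option B: monthly rate = 8%/12 = 0.0066667; payment = 479,000 × 0.0066667 / (1 − (1+0.0066667)^−60) = £9,712.39.
Total interest on Option B = 60 × £9,712.39 − £479,000 = £103,743.40.
Option B is lower by £202,549.80.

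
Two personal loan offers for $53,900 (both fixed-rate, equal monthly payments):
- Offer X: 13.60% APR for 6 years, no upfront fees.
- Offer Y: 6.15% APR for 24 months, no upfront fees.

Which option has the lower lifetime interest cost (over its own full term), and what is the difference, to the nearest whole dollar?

Offer Y by $21,717

Offer X: at 13.60% the monthly rate is 0.0113333, so the payment is 53,900 × 0.0113333 / (1 − 1.0113333^−72) = $1,099.14.
Total interest on Offer X = 72 × $1,099.14 − $53,900 = $25,238.08.
Offer Y: monthly rate = 6.15%/12 = 0.0051250; payment = 53,900 × 0.0051250 / (1 − (1+0.0051250)^−24) = $2,392.53.
Total interest on Offer Y = 24 × $2,392.53 − $53,900 = $3,520.72.
Offer Y is lower by $21,717.36.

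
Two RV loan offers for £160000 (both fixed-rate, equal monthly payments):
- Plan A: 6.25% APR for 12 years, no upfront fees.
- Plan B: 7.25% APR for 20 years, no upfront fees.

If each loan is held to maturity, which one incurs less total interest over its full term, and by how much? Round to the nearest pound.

Plan A by £75,676

Plan A: monthly rate = 6.25%/12 = 0.0052083; payment = 160,000 × 0.0052083 / (1 − (1+0.0052083)^−144) = £1,582.14.
Total interest on Plan A = 144 × £1,582.14 − £160,000 = £67,828.16.
Plan B: monthly rate = 7.25%/12 = 0.0060417; payment = 160,000 × 0.0060417 / (1 − (1+0.0060417)^−240) = £1,264.60.
Total interest on Plan B = 240 × £1,264.60 − £160,000 = £143,504.00.
Plan A is lower by £75,675.84.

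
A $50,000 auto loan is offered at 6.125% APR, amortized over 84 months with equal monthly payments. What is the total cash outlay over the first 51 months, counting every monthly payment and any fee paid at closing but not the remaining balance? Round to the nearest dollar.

$37,405

At 6.125% the monthly rate is 0.0051042, so the payment is 50,000 × 0.0051042 / (1 − 1.0051042^−84) = $733.43.
Total outlay = 51 × $733.43 = $37,404.93.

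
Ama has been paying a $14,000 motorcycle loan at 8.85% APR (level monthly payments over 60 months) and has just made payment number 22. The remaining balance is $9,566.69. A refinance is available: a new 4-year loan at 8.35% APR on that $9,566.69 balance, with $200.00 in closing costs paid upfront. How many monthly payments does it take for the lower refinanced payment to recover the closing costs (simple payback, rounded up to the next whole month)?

Current payment = 14,000 × 8.85%/12 / (1 − (1+0.0073750)^−60) = $289.60.
Refinanced payment = 9,566.69 × 0.0069583 / (1 − (1+0.0069583)^−48) = $235.13.
Monthly savings = $289.60 − $235.13 = $54.47.
Break-even = $200.00 / $54.47 = 3.67 → 4 months.

4 months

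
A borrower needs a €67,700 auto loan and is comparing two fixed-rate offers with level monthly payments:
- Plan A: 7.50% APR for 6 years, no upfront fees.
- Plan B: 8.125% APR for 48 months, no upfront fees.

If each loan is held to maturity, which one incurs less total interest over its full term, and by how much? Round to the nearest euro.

Plan A: at 7.50% the monthly rate is 0.0062500, so the payment is 67,700 × 0.0062500 / (1 − 1.0062500^−72) = €1,170.54.
Total interest on Plan A = 72 × €1,170.54 − €67,700 = €16,578.88.
Plan B: at 8.125% the monthly rate is 0.0067708, so the payment is 67,700 × 0.0067708 / (1 − 1.0067708^−48) = €1,656.73.
Total interest on Plan B = 48 × €1,656.73 − €67,700 = €11,823.04.
Plan B is lower by €4,755.84.

Plan B by €4,756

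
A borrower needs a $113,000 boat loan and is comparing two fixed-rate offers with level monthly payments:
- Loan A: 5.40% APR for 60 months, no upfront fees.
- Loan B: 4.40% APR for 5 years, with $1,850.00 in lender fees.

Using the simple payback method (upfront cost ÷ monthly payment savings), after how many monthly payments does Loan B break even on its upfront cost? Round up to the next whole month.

Loan A: at 5.40% the monthly rate is 0.0045000, so the payment is 113,000 × 0.0045000 / (1 − 1.0045000^−60) = $2,153.22.
Loan B: monthly rate = 4.4%/12 = 0.0036667; payment = 113,000 × 0.0036667 / (1 − (1+0.0036667)^−60) = $2,101.53.
Monthly savings = $2,153.22 − $2,101.53 = $51.69.
Break-even = $1,850.00 / $51.69 = 35.79 → 36 months.

36 months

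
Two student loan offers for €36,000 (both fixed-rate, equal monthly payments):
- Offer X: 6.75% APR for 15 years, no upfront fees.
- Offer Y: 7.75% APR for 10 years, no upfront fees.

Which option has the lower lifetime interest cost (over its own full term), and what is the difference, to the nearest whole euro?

Offer X: monthly rate = 6.75%/12 = 0.0056250; payment = 36,000 × 0.0056250 / (1 − (1+0.0056250)^−180) = €318.57.
Total interest on Offer X = 180 × €318.57 − €36,000 = €21,342.60.
Offer Y: at 7.75% the monthly rate is 0.0064583, so the payment is 36,000 × 0.0064583 / (1 − 1.0064583^−120) = €432.04.
Total interest on Offer Y = 120 × €432.04 − €36,000 = €15,844.80.
Offer Y is lower by €5,497.80.

Offer Y by €5,498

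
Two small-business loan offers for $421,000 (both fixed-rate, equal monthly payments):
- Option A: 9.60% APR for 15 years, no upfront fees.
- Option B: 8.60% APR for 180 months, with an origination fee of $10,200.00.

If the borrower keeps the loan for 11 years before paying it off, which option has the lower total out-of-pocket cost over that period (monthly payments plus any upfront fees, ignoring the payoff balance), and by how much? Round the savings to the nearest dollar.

Option A: monthly rate = 9.6%/12 = 0.0080000; payment = 421,000 × 0.0080000 / (1 − (1+0.0080000)^−180) = $4,421.63.
Option B: monthly rate = 8.6%/12 = 0.0071667; payment = 421,000 × 0.0071667 / (1 − (1+0.0071667)^−180) = $4,170.47.
Over 132 months: Option A costs 132 × $4,421.63 = $583,655.16; Option B costs 132 × $4,170.47 + $10,200.00 = $560,702.04.
Option B is cheaper by $583,655.16 − $560,702.04 = $22,953.12.

Option B by $22,953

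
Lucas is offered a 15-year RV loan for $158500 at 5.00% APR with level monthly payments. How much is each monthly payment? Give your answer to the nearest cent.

$1,253.41

At 5.00% the monthly rate is 0.0041667, so the payment is 158,500 × 0.0041667 / (1 − 1.0041667^−180) = $1,253.41.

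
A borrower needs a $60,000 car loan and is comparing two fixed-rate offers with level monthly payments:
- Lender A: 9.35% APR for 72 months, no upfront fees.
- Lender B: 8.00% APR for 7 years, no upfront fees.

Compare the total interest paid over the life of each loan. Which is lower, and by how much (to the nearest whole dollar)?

Lender B by $68

Lender A: at 9.35% the monthly rate is 0.0077917, so the payment is 60,000 × 0.0077917 / (1 − 1.0077917^−72) = $1,091.98.
Total interest on Lender A = 72 × $1,091.98 − $60,000 = $18,622.56.
Lender B: at 8.00% the monthly rate is 0.0066667, so the payment is 60,000 × 0.0066667 / (1 − 1.0066667^−84) = $935.17.
Total interest on Lender B = 84 × $935.17 − $60,000 = $18,554.28.
Lender B is lower by $68.28.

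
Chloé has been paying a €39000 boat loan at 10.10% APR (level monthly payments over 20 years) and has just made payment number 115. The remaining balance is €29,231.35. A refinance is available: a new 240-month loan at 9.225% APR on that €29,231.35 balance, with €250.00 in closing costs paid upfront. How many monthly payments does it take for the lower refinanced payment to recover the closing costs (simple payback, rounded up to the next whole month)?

3 months

Current payment = 39,000 × 10.1%/12 / (1 − (1+0.0084167)^−240) = €378.95.
Refinanced payment = 29,231.35 × 0.0076875 / (1 − (1+0.0076875)^−240) = €267.25.
Monthly savings = €378.95 − €267.25 = €111.70.
Break-even = €250.00 / €111.70 = 2.24 → 3 months.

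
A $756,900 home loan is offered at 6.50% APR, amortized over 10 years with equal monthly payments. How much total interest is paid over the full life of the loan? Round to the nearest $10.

At 6.50% the monthly rate is 0.0054167, so the payment is 756,900 × 0.0054167 / (1 − 1.0054167^−120) = $8,594.45.
Total paid = 120 × $8,594.45 = $1,031,334.00; interest = $1,031,334.00 − $756,900 = $274,434.00.

$274,430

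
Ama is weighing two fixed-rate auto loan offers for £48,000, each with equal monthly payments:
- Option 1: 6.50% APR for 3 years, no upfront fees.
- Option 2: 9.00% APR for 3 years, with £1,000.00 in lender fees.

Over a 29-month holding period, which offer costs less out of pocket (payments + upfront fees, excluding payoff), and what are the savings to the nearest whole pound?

Option 1 by £2,602

Option 1: monthly rate = 6.5%/12 = 0.0054167; payment = 48,000 × 0.0054167 / (1 − (1+0.0054167)^−36) = £1,471.15.
Option 2: monthly rate = 9%/12 = 0.0075000; payment = 48,000 × 0.0075000 / (1 − (1+0.0075000)^−36) = £1,526.39.
Over 29 months: Option 1 costs 29 × £1,471.15 = £42,663.35; Option 2 costs 29 × £1,526.39 + £1,000.00 = £45,265.31.
Option 1 is cheaper by £45,265.31 − £42,663.35 = £2,601.96.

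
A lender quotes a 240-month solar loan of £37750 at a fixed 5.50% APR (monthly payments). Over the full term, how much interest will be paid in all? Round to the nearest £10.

At 5.50% the monthly rate is 0.0045833, so the payment is 37,750 × 0.0045833 / (1 − 1.0045833^−240) = £259.68.
Total paid = 240 × £259.68 = £62,323.20; interest = £62,323.20 − £37,750 = £24,573.20.

£24,570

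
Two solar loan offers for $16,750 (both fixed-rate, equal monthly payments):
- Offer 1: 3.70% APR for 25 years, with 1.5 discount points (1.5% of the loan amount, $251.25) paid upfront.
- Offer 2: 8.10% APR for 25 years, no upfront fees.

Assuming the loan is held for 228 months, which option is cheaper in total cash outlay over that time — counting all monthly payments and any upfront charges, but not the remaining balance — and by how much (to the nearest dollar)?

Offer 1: monthly rate = 3.7%/12 = 0.0030833; payment = 16,750 × 0.0030833 / (1 − (1+0.0030833)^−300) = $85.66.
Offer 2: monthly rate = 8.1%/12 = 0.0067500; payment = 16,750 × 0.0067500 / (1 − (1+0.0067500)^−300) = $130.39.
Over 228 months: Offer 1 costs 228 × $85.66 + $251.25 = $19,781.73; Offer 2 costs 228 × $130.39 = $29,728.92.
Offer 1 is cheaper by $29,728.92 − $19,781.73 = $9,947.19.

Offer 1 by $9,947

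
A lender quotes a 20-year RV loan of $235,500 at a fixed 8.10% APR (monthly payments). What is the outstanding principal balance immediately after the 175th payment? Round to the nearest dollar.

With monthly rate i = 8.1%/12 = 0.0067500, the balance after k of n payments is P · [(1+i)^n − (1+i)^k] / [(1+i)^n − 1].
(1+0.0067500)^240 = 5.02566096 and (1+0.0067500)^175 = 3.24553800, so the balance is 235,500 × (5.02566096 − 3.24553800) / (5.02566096 − 1) = $104,136.68.

$104,137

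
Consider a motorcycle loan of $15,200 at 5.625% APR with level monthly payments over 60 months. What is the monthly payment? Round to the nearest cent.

$291.22

At 5.625% the monthly rate is 0.0046875, so the payment is 15,200 × 0.0046875 / (1 − 1.0046875^−60) = $291.22.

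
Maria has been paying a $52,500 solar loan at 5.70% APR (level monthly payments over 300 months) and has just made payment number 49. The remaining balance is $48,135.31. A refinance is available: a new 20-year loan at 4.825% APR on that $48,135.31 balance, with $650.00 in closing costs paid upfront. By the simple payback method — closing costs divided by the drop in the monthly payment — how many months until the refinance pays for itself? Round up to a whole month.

Current payment = 52,500 × 5.7%/12 / (1 − (1+0.0047500)^−300) = $328.70.
Refinanced payment = 48,135.31 × 0.0040208 / (1 − (1+0.0040208)^−240) = $313.04.
Monthly savings = $328.70 − $313.04 = $15.66.
Break-even = $650.00 / $15.66 = 41.51 → 42 months.

42 months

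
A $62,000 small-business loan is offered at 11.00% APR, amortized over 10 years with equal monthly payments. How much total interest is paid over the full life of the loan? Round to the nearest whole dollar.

$40,486

Monthly rate = 11%/12 = 0.0091667; payment = 62,000 × 0.0091667 / (1 − (1+0.0091667)^−120) = $854.05.
Total paid = 120 × $854.05 = $102,486.00; interest = $102,486.00 − $62,000 = $40,486.00.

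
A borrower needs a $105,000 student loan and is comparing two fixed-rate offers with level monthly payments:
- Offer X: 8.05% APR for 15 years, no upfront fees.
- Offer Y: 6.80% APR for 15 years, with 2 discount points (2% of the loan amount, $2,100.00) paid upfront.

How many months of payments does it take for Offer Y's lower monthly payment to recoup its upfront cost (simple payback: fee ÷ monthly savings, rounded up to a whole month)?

29 months

Offer X: monthly rate = 8.05%/12 = 0.0067083; payment = 105,000 × 0.0067083 / (1 − (1+0.0067083)^−180) = $1,006.47.
Offer Y: at 6.80% the monthly rate is 0.0056667, so the payment is 105,000 × 0.0056667 / (1 − 1.0056667^−180) = $932.07.
Monthly savings = $1,006.47 − $932.07 = $74.40.
Break-even = $2,100.00 / $74.40 = 28.23 → 29 months.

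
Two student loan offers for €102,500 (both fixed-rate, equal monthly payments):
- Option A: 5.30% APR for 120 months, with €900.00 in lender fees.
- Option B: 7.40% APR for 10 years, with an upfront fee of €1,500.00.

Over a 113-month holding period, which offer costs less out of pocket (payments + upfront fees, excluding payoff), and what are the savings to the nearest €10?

Option A: monthly rate = 5.3%/12 = 0.0044167; payment = 102,500 × 0.0044167 / (1 − (1+0.0044167)^−120) = €1,102.26.
Option B: at 7.40% the monthly rate is 0.0061667, so the payment is 102,500 × 0.0061667 / (1 − 1.0061667^−120) = €1,211.35.
Over 113 months: Option A costs 113 × €1,102.26 + €900.00 = €125,455.38; Option B costs 113 × €1,211.35 + €1,500.00 = €138,382.55.
Option A is cheaper by €138,382.55 − €125,455.38 = €12,927.17.

Option A by €12,930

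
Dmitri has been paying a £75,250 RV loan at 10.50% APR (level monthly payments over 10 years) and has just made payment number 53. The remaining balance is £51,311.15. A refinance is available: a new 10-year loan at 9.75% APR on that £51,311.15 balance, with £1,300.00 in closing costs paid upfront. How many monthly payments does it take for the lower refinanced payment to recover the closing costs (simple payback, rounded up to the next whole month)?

Current payment = 75,250 × 10.5%/12 / (1 − (1+0.0087500)^−120) = £1,015.39.
Refinanced payment = 51,311.15 × 0.0081250 / (1 − (1+0.0081250)^−120) = £671.00.
Monthly savings = £1,015.39 − £671.00 = £344.39.
Break-even = £1,300.00 / £344.39 = 3.77 → 4 months.

4 months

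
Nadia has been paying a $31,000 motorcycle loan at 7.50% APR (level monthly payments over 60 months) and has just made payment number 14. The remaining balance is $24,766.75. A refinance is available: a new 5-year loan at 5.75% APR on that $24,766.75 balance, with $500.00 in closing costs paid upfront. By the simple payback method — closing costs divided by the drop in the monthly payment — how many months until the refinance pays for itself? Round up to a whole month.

Current payment = 31,000 × 7.5%/12 / (1 − (1+0.0062500)^−60) = $621.18.
Refinanced payment = 24,766.75 × 0.0047917 / (1 − (1+0.0047917)^−60) = $475.94.
Monthly savings = $621.18 − $475.94 = $145.24.
Break-even = $500.00 / $145.24 = 3.44 → 4 months.

4 months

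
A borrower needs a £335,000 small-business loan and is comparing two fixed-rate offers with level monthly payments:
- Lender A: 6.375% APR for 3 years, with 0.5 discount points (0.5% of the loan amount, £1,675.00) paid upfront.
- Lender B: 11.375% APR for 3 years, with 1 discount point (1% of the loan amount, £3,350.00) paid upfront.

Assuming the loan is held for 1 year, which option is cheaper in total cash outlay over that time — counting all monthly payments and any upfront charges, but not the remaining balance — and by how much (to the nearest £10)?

Lender A: at 6.375% the monthly rate is 0.0053125, so the payment is 335,000 × 0.0053125 / (1 − 1.0053125^−36) = £10,248.37.
Lender B: at 11.375% the monthly rate is 0.0094792, so the payment is 335,000 × 0.0094792 / (1 − 1.0094792^−36) = £11,027.06.
Over 12 months: Lender A costs 12 × £10,248.37 + £1,675.00 = £124,655.44; Lender B costs 12 × £11,027.06 + £3,350.00 = £135,674.72.
Lender A is cheaper by £135,674.72 − £124,655.44 = £11,019.28.

Lender A by £11,020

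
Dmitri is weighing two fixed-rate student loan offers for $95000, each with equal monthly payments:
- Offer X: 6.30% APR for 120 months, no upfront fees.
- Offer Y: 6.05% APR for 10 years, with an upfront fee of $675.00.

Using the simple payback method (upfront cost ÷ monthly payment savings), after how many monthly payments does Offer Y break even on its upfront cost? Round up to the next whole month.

57 months

Offer X: at 6.30% the monthly rate is 0.0052500, so the payment is 95,000 × 0.0052500 / (1 − 1.0052500^−120) = $1,069.06.
Offer Y: monthly rate = 6.05%/12 = 0.0050417; payment = 95,000 × 0.0050417 / (1 − (1+0.0050417)^−120) = $1,057.08.
Monthly savings = $1,069.06 − $1,057.08 = $11.98.
Break-even = $675.00 / $11.98 = 56.34 → 57 months.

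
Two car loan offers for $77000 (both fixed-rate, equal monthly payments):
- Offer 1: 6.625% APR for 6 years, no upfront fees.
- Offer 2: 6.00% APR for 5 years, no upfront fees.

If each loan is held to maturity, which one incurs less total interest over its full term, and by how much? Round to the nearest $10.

Offer 1: at 6.625% the monthly rate is 0.0055208, so the payment is 77,000 × 0.0055208 / (1 − 1.0055208^−72) = $1,298.95.
Total interest on Offer 1 = 72 × $1,298.95 − $77,000 = $16,524.40.
Offer 2: monthly rate = 6%/12 = 0.0050000; payment = 77,000 × 0.0050000 / (1 − (1+0.0050000)^−60) = $1,488.63.
Total interest on Offer 2 = 60 × $1,488.63 − $77,000 = $12,317.80.
Offer 2 is lower by $4,206.60.

Offer 2 by $4,210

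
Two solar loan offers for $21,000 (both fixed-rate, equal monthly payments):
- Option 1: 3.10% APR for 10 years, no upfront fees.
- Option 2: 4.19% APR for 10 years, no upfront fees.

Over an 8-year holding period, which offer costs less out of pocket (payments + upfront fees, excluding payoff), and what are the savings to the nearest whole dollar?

Option 1 by $1,034

Option 1: at 3.10% the monthly rate is 0.0025833, so the payment is 21,000 × 0.0025833 / (1 − 1.0025833^−120) = $203.75.
Option 2: at 4.19% the monthly rate is 0.0034917, so the payment is 21,000 × 0.0034917 / (1 − 1.0034917^−120) = $214.52.
Over 96 months: Option 1 costs 96 × $203.75 = $19,560.00; Option 2 costs 96 × $214.52 = $20,593.92.
Option 1 is cheaper by $20,593.92 − $19,560.00 = $1,033.92.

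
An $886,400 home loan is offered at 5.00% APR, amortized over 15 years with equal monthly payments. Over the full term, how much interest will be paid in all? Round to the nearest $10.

At 5.00% the monthly rate is 0.0041667, so the payment is 886,400 × 0.0041667 / (1 − 1.0041667^−180) = $7,009.59.
Total paid = 180 × $7,009.59 = $1,261,726.20; interest = $1,261,726.20 − $886,400 = $375,326.20.

$375,330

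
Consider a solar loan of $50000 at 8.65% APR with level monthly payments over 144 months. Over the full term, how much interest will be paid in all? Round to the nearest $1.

$30,525

Monthly rate = 8.65%/12 = 0.0072083; payment = 50,000 × 0.0072083 / (1 − (1+0.0072083)^−144) = $559.20.
Total paid = 144 × $559.20 = $80,524.80; interest = $80,524.80 − $50,000 = $30,524.80.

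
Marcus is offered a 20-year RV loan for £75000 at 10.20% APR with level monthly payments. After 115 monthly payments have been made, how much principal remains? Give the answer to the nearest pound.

£56,355

With monthly rate i = 10.2%/12 = 0.0085000, the balance after k of n payments is P · [(1+i)^n − (1+i)^k] / [(1+i)^n − 1].
(1+0.0085000)^240 = 7.62459205 and (1+0.0085000)^115 = 2.64684673, so the balance is 75,000 × (7.62459205 − 2.64684673) / (7.62459205 − 1) = £56,355.30.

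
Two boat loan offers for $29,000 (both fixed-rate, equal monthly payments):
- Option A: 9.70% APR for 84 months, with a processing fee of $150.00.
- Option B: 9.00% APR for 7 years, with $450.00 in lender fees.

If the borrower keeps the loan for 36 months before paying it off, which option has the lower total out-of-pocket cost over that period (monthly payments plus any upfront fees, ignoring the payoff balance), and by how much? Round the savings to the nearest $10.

Option B by $70

Option A: at 9.70% the monthly rate is 0.0080833, so the payment is 29,000 × 0.0080833 / (1 − 1.0080833^−84) = $476.95.
Option B: at 9.00% the monthly rate is 0.0075000, so the payment is 29,000 × 0.0075000 / (1 − 1.0075000^−84) = $466.58.
Over 36 months: Option A costs 36 × $476.95 + $150.00 = $17,320.20; Option B costs 36 × $466.58 + $450.00 = $17,246.88.
Option B is cheaper by $17,320.20 − $17,246.88 = $73.32.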